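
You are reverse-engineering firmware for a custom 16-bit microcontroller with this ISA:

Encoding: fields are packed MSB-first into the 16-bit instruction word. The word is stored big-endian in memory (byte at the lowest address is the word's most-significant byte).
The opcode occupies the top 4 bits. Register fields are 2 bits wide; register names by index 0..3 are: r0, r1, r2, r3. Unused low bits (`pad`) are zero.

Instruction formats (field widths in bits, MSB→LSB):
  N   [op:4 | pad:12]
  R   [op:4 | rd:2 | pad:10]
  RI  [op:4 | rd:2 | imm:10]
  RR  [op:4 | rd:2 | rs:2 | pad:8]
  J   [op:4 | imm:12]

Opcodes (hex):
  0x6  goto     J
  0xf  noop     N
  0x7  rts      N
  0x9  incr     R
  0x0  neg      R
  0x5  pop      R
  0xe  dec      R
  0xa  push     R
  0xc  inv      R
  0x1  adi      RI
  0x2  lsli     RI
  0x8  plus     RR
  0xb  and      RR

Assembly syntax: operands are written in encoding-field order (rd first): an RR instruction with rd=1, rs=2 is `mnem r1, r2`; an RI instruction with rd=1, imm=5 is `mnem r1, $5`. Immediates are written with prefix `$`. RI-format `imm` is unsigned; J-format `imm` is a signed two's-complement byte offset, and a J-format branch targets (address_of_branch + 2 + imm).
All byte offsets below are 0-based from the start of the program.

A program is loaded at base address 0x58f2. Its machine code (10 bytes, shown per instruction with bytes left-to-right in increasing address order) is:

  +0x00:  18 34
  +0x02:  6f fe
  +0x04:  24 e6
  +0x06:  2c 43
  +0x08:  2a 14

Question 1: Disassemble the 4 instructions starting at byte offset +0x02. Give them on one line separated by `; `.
[02] 6f fe → 0x6ffe
  opcode bits[15:12]=0x6: goto/J
  [11:0] imm=4094 (s12→-2) = $-2
[04] 24 e6 → 0x24e6
  opcode bits[15:12]=0x2: lsli/RI
  [11:10] rd=1 = r1
  [9:0] imm=230 = $230
[06] 2c 43 → 0x2c43
  opcode bits[15:12]=0x2: lsli/RI
  [11:10] rd=3 = r3
  [9:0] imm=67 = $67
[08] 2a 14 → 0x2a14
  opcode bits[15:12]=0x2: lsli/RI
  [11:10] rd=2 = r2
  [9:0] imm=532 = $532

goto $-2; lsli r1, $230; lsli r3, $67; lsli r2, $532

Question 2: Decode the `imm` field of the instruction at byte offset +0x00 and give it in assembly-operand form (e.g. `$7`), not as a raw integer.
off 0x00: read 18 34 as big → 0x1834
  op=0x1834>>12=0x1 ⇒ adi (RI)
  [11:10] rd=2 = r2
  [9:0] imm=52 = $52

$52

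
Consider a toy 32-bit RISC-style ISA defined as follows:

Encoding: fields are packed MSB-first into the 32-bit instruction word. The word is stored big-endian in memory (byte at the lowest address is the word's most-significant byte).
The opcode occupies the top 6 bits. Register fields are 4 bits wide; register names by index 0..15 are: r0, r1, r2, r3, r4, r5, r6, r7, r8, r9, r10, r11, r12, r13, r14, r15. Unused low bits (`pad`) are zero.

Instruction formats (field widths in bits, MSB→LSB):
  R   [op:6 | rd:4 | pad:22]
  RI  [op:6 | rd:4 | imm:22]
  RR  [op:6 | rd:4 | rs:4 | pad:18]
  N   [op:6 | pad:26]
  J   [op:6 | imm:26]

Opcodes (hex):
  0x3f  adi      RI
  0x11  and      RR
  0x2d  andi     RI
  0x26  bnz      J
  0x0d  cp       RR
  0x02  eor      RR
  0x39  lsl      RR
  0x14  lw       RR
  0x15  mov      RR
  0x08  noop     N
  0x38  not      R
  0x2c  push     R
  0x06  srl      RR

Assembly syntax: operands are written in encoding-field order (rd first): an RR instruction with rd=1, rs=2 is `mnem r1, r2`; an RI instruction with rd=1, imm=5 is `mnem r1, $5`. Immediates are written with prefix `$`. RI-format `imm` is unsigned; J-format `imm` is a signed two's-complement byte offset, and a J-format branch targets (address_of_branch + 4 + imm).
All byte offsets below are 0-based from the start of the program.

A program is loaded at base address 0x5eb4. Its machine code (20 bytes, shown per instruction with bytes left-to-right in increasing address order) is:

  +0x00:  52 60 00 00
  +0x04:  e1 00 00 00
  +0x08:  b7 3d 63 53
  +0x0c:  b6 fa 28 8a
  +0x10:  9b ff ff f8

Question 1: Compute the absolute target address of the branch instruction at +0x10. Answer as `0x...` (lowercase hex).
[10] 9b ff ff f8 → 0x9bfffff8
  op=0x9bfffff8>>26=0x26 ⇒ bnz (J)
  [25:0] imm=67108856 (s26→-8) = $-8
  target = base 0x5eb4 + off 0x10 + 4 + imm -8 = 0x5ec0

0x5ec0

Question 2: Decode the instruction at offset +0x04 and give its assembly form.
not r4

@+04  big-endian(e1 00 00 00) = 0xe1000000
  op=0xe1000000>>26=0x38 ⇒ not (R)
  rd@[25:22]=0x4 ⇒ r4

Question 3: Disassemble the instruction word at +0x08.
@+08  big-endian(b7 3d 63 53) = 0xb73d6353
  op=0xb73d6353>>26=0x2d ⇒ andi (RI)
  [25:22] rd=12 = r12
  [21:0] imm=4023123 = $4023123

andi r12, $4023123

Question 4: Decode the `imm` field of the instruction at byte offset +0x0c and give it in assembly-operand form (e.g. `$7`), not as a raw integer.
$3811466

+0x0c: b6 fa 28 8a ⇒ word 0xb6fa288a (big)
  op=0xb6fa288a>>26=0x2d ⇒ andi (RI)
  rd@[25:22]=0xb ⇒ r11
  imm@[21:0]=0x3a288a ⇒ $3811466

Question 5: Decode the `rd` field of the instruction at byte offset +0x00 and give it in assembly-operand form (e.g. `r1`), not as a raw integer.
r9

@+00  big-endian(52 60 00 00) = 0x52600000
  op=0x52600000>>26=0x14 ⇒ lw (RR)
  rd@[25:22]=0x9 ⇒ r9
  rs@[21:18]=0x8 ⇒ r8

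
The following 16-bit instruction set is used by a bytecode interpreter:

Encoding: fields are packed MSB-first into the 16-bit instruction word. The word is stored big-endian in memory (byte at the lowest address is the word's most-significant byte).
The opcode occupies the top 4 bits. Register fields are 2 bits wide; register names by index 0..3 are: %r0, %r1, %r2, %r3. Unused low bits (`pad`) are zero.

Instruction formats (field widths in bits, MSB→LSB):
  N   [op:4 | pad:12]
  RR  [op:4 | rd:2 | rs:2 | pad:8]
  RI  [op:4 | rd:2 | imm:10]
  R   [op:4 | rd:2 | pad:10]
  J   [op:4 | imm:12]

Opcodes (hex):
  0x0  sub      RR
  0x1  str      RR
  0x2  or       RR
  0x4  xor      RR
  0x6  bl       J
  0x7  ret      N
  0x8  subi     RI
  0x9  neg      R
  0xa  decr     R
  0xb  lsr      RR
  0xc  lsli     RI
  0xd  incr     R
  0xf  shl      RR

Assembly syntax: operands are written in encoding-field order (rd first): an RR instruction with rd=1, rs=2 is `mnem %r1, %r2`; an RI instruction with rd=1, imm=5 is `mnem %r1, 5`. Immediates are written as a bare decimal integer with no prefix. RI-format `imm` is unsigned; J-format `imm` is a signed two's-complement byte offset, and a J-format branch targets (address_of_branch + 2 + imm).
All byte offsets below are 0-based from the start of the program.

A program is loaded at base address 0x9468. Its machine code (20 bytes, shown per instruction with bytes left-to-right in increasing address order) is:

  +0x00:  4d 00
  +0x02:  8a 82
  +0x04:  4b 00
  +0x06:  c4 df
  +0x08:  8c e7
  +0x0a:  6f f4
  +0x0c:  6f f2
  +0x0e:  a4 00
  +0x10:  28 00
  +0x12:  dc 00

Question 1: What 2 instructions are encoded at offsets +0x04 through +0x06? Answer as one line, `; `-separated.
xor %r2, %r3; lsli %r1, 223

+0x04: 4b 00 ⇒ word 0x4b00 (big)
  opcode bits[15:12]=0x4: xor/RR
  rd@[11:10]=0x2 ⇒ %r2
  rs@[9:8]=0x3 ⇒ %r3
+0x06: c4 df ⇒ word 0xc4df (big)
  opcode bits[15:12]=0xc: lsli/RI
  rd@[11:10]=0x1 ⇒ %r1
  imm@[9:0]=0xdf ⇒ 223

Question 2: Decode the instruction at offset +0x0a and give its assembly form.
@+0a  big-endian(6f f4) = 0x6ff4
  top 4b → 0x6 → bl [J]
  imm: (w>>0)&0xfff=0xff4 (s12→-12) → -12

bl -12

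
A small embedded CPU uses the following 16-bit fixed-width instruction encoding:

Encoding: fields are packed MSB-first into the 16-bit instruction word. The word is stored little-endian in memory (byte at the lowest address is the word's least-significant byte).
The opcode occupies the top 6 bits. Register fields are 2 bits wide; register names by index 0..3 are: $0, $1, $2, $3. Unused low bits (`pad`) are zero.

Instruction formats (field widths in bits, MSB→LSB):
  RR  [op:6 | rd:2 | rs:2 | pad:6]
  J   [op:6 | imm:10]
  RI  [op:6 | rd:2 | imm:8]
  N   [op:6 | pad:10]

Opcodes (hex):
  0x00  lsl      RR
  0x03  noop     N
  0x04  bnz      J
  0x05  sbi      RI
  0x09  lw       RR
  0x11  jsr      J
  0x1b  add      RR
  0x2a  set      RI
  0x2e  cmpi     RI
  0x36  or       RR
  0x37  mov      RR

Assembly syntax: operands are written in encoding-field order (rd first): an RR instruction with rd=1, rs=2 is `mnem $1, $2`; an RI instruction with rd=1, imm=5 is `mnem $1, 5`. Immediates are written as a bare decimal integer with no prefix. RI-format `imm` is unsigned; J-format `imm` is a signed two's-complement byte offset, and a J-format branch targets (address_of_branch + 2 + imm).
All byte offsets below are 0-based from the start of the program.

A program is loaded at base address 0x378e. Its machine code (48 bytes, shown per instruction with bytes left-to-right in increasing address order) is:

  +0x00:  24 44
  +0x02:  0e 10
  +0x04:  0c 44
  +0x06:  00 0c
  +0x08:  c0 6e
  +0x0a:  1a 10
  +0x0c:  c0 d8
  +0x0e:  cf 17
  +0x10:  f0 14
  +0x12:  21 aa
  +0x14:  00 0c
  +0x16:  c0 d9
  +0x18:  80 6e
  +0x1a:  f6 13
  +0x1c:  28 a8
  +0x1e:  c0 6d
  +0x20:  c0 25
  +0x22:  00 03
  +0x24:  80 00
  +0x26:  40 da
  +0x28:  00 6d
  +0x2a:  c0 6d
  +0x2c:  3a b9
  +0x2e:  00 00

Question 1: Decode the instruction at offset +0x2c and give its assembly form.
cmpi $1, 58

+0x2c: 3a b9 ⇒ word 0xb93a (little)
  opcode bits[15:10]=0x2e: cmpi/RI
  rd: (w>>8)&0x3=0x1 → $1
  imm: (w>>0)&0xff=0x3a → 58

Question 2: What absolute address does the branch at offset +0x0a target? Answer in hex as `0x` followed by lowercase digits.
0x37b4

[0a] 1a 10 → 0x101a
  top 6b → 0x4 → bnz [J]
  imm: (w>>0)&0x3ff=0x1a → 26
  target = base 0x378e + off 0x0a + 2 + imm 26 = 0x37b4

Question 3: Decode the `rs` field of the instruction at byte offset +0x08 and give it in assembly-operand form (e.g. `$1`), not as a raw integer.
off 0x08: read c0 6e as little → 0x6ec0
  op=0x6ec0>>10=0x1b ⇒ add (RR)
  rd@[9:8]=0x2 ⇒ $2
  rs@[7:6]=0x3 ⇒ $3

$3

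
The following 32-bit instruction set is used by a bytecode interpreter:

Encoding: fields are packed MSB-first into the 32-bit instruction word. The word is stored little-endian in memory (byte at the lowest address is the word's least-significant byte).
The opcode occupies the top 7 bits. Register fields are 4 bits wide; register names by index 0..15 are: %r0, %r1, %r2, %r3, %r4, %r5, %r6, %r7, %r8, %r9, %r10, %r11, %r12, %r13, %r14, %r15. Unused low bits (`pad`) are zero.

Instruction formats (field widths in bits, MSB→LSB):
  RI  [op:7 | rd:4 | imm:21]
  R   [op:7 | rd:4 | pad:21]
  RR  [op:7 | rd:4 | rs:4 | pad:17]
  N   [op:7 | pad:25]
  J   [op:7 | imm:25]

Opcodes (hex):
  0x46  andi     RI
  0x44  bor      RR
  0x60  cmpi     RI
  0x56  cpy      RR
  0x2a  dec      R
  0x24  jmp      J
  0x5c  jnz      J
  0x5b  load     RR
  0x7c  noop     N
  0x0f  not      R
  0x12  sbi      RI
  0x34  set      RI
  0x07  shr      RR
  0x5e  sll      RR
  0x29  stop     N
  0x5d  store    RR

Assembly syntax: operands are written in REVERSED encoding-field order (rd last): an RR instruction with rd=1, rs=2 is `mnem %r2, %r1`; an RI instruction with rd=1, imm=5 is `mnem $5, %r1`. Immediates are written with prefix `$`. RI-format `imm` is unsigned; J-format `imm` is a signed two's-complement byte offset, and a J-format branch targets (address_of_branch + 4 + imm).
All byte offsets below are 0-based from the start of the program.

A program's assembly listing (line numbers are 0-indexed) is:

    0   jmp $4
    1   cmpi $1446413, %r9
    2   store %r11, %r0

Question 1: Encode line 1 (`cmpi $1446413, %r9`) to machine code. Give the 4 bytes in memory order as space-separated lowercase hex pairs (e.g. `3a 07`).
0d 12 36 c1

L1: cmpi op=0x60:7|rd=9:4|imm=1446413:21 ⇒ 0xc136120d ⇒ little 0d 12 36 c1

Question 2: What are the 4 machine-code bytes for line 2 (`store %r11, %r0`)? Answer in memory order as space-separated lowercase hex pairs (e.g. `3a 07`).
L2: store op=0x5d:7|rd=0:4|rs=11:4|pad=0:17 ⇒ 0xba160000 ⇒ little 00 00 16 ba

00 00 16 ba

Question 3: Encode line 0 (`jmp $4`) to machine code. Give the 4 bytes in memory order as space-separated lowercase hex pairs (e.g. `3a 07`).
04 00 00 48

L0: jmp op=0x24:7|imm=4:25 ⇒ 0x48000004 ⇒ little 04 00 00 48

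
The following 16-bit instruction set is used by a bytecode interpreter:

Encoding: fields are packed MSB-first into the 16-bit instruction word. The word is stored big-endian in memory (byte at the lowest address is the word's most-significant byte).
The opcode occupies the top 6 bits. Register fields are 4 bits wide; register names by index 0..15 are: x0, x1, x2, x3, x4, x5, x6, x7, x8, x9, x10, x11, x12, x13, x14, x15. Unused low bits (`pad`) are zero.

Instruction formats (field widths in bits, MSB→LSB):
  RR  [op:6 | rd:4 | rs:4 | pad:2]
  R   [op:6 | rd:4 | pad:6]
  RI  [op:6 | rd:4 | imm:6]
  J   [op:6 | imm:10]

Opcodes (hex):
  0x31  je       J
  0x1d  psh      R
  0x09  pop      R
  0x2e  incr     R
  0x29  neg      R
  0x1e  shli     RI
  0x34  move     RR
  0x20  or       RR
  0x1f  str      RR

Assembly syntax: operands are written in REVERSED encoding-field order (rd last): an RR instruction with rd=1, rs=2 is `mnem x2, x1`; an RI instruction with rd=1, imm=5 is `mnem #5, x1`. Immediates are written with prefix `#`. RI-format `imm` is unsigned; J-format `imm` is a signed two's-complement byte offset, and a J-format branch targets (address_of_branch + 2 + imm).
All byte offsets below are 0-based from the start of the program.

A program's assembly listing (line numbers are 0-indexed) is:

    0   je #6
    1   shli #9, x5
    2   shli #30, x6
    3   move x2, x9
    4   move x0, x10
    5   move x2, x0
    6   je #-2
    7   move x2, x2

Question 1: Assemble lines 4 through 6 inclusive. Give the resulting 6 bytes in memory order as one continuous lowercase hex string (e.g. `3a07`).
d280d008c7fe

line 4 (move): pack op=0x34:6|rd=10:4|rs=0:4|pad=0:2 = 0xd280; big→ d2 80
line 5 (move): pack op=0x34:6|rd=0:4|rs=2:4|pad=0:2 = 0xd008; big→ d0 08
line 6 (je): pack op=0x31:6|imm=-2:10 = 0xc7fe; big→ c7 fe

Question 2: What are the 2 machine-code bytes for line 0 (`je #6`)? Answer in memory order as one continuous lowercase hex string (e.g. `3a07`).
L0: je op=0x31:6|imm=6:10 ⇒ 0xc406 ⇒ big c4 06

c406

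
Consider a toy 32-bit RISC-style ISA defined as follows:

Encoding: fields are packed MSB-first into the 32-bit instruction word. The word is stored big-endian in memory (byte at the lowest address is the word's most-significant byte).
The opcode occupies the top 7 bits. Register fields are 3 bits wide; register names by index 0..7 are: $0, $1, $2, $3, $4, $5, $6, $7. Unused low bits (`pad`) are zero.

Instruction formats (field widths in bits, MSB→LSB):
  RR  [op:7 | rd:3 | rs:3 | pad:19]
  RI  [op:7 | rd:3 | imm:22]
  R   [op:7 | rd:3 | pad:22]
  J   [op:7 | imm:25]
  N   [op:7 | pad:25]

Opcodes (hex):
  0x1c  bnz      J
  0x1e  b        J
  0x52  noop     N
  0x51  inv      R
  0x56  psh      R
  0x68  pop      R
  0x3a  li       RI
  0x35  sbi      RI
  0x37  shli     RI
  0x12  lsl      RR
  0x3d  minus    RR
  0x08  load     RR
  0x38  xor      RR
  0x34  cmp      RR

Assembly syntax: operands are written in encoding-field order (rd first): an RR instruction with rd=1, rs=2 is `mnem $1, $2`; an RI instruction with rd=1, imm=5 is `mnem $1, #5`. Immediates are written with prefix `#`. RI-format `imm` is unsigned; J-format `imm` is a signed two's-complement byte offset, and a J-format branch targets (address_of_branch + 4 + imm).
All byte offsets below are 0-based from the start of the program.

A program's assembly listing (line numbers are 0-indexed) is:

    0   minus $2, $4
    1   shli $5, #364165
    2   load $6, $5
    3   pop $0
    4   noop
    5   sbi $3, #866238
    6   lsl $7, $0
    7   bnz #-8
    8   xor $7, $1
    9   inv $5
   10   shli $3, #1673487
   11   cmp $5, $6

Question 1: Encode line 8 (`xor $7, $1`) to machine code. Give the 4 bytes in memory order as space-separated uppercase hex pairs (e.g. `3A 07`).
71 C8 00 00

L8: xor op=0x38:7|rd=7:3|rs=1:3|pad=0:19 ⇒ 0x71c80000 ⇒ big 71 c8 00 00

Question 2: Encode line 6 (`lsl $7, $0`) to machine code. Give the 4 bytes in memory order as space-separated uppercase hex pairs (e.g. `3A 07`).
line 6 (lsl): pack op=0x12:7|rd=7:3|rs=0:3|pad=0:19 = 0x25c00000; big→ 25 c0 00 00

25 C0 00 00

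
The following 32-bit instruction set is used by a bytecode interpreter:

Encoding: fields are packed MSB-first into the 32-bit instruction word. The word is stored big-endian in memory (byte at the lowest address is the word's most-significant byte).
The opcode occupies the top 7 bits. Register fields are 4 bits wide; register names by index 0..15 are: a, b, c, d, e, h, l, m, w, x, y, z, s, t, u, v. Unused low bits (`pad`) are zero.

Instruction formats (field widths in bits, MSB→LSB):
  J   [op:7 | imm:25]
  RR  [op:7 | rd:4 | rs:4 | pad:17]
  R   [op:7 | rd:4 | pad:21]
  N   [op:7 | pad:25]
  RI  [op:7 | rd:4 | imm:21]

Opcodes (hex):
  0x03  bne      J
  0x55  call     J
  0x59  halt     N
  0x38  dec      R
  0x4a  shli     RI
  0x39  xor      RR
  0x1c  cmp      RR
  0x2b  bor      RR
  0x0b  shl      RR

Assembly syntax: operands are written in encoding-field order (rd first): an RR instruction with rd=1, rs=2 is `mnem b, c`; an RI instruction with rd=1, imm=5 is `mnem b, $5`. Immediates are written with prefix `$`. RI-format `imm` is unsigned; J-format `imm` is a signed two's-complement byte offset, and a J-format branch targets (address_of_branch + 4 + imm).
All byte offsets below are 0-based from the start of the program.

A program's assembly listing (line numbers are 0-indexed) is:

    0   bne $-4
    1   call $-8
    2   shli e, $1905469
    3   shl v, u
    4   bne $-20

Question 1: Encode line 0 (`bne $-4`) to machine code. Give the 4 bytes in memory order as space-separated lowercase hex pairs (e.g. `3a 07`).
0. bne fields op=0x3:7|imm=-4:25 → word 07fffffch → 07 ff ff fc

07 ff ff fc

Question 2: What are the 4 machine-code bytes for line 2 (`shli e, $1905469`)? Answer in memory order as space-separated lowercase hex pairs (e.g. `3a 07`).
2. shli fields op=0x4a:7|rd=4:4|imm=1905469:21 → word 949d133dh → 94 9d 13 3d

94 9d 13 3d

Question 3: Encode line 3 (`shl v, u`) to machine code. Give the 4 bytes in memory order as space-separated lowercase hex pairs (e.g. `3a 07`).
line 3 (shl): pack op=0xb:7|rd=15:4|rs=14:4|pad=0:17 = 0x17fc0000; big→ 17 fc 00 00

17 fc 00 00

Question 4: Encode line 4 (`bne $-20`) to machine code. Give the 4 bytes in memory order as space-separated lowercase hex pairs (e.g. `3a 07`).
line 4 (bne): pack op=0x3:7|imm=-20:25 = 0x07ffffec; big→ 07 ff ff ec

07 ff ff ec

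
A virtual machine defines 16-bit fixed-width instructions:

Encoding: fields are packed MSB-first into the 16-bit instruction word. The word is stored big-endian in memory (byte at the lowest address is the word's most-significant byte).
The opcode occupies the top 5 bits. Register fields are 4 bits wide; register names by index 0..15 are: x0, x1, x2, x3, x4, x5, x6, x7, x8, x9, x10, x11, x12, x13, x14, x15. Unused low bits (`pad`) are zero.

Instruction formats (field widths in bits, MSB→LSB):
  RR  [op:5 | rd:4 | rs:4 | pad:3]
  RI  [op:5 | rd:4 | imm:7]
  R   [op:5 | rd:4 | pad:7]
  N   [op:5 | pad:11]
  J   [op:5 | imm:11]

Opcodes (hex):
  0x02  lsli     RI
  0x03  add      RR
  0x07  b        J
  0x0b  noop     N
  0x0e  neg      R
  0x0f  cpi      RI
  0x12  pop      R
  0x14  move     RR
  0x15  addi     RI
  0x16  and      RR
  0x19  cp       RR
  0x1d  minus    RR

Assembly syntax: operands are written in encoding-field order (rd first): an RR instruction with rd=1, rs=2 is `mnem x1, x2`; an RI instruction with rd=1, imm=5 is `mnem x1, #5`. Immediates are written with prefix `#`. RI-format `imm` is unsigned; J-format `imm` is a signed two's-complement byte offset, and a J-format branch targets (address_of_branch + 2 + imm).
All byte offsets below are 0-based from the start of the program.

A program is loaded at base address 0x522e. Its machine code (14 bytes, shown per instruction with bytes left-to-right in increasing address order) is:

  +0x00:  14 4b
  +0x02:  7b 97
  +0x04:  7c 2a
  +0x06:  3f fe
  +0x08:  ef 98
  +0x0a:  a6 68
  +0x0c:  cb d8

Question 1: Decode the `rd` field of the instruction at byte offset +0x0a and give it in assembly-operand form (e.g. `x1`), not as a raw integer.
+0x0a: a6 68 ⇒ word 0xa668 (big)
  opcode bits[15:11]=0x14: move/RR
  [10:7] rd=12 = x12
  [6:3] rs=13 = x13

x12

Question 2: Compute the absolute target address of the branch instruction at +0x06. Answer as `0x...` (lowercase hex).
[06] 3f fe → 0x3ffe
  top 5b → 0x7 → b [J]
  [10:0] imm=2046 (s11→-2) = #-2
  target = base 0x522e + off 0x06 + 2 + imm -2 = 0x5234

0x5234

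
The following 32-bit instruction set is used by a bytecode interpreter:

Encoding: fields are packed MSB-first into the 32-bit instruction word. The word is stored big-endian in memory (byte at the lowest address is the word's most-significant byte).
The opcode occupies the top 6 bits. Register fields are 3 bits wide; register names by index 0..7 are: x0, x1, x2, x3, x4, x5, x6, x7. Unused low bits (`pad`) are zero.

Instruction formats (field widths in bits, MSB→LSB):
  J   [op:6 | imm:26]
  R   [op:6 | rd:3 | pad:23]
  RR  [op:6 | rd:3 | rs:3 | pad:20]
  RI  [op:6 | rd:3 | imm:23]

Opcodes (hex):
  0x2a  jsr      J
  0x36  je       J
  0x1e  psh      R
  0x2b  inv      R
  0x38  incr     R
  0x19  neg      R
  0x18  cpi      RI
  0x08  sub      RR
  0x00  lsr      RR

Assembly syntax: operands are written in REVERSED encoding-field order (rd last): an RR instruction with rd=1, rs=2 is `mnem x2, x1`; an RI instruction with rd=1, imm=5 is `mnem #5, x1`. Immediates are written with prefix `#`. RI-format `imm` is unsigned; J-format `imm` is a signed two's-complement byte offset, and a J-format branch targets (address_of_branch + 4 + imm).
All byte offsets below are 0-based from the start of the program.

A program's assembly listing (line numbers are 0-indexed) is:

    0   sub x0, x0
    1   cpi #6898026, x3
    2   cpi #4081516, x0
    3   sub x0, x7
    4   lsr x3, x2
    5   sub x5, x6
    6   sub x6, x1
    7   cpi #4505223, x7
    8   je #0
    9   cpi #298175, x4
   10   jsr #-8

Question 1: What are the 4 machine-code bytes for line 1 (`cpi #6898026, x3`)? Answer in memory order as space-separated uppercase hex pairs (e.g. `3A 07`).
L1: cpi op=0x18:6|rd=3:3|imm=6898026:23 ⇒ 0x61e9416a ⇒ big 61 e9 41 6a

61 E9 41 6A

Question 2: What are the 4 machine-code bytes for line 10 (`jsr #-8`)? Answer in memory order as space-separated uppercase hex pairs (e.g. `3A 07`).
AB FF FF F8

10. jsr fields op=0x2a:6|imm=-8:26 → word abfffff8h → ab ff ff f8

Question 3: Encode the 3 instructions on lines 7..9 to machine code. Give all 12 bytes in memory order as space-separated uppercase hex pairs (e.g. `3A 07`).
line 7 (cpi): pack op=0x18:6|rd=7:3|imm=4505223:23 = 0x63c4be87; big→ 63 c4 be 87
line 8 (je): pack op=0x36:6|imm=0:26 = 0xd8000000; big→ d8 00 00 00
line 9 (cpi): pack op=0x18:6|rd=4:3|imm=298175:23 = 0x62048cbf; big→ 62 04 8c bf

63 C4 BE 87 D8 00 00 00 62 04 8C BF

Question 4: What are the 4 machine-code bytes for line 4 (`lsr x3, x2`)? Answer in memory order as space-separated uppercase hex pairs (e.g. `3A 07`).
4. lsr fields op=0x0:6|rd=2:3|rs=3:3|pad=0:20 → word 01300000h → 01 30 00 00

01 30 00 00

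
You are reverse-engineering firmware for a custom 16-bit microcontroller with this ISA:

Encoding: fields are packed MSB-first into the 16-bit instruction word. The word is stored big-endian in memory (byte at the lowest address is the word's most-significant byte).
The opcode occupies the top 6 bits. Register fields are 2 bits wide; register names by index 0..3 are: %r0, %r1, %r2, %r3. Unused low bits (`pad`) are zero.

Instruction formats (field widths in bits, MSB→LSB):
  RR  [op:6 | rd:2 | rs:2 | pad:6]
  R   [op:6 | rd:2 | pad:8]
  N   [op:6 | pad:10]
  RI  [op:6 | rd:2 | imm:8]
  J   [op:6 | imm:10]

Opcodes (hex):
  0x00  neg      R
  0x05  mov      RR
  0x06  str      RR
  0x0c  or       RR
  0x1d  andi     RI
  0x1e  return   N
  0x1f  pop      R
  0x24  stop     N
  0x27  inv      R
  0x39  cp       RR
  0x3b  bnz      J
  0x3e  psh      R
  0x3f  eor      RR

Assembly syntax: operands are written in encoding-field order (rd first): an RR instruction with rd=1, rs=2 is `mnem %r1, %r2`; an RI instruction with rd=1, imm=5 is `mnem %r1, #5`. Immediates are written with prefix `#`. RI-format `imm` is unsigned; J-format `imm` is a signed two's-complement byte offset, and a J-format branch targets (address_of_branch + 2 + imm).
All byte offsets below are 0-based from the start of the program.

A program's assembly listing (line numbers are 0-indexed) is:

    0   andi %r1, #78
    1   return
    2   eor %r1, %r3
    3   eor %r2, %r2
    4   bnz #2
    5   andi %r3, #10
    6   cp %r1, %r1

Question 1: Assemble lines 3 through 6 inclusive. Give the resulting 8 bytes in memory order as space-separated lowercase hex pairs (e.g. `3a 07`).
3. eor fields op=0x3f:6|rd=2:2|rs=2:2|pad=0:6 → word fe80h → fe 80
4. bnz fields op=0x3b:6|imm=2:10 → word ec02h → ec 02
5. andi fields op=0x1d:6|rd=3:2|imm=10:8 → word 770ah → 77 0a
6. cp fields op=0x39:6|rd=1:2|rs=1:2|pad=0:6 → word e540h → e5 40

fe 80 ec 02 77 0a e5 40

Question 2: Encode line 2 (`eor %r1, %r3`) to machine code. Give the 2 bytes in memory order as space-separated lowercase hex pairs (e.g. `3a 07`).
fd c0

L2: eor op=0x3f:6|rd=1:2|rs=3:2|pad=0:6 ⇒ 0xfdc0 ⇒ big fd c0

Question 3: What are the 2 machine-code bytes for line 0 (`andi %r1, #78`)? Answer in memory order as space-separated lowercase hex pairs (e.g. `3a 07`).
75 4e

L0: andi op=0x1d:6|rd=1:2|imm=78:8 ⇒ 0x754e ⇒ big 75 4e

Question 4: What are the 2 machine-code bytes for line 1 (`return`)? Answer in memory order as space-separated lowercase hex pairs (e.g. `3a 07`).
1. return fields op=0x1e:6|pad=0:10 → word 7800h → 78 00

78 00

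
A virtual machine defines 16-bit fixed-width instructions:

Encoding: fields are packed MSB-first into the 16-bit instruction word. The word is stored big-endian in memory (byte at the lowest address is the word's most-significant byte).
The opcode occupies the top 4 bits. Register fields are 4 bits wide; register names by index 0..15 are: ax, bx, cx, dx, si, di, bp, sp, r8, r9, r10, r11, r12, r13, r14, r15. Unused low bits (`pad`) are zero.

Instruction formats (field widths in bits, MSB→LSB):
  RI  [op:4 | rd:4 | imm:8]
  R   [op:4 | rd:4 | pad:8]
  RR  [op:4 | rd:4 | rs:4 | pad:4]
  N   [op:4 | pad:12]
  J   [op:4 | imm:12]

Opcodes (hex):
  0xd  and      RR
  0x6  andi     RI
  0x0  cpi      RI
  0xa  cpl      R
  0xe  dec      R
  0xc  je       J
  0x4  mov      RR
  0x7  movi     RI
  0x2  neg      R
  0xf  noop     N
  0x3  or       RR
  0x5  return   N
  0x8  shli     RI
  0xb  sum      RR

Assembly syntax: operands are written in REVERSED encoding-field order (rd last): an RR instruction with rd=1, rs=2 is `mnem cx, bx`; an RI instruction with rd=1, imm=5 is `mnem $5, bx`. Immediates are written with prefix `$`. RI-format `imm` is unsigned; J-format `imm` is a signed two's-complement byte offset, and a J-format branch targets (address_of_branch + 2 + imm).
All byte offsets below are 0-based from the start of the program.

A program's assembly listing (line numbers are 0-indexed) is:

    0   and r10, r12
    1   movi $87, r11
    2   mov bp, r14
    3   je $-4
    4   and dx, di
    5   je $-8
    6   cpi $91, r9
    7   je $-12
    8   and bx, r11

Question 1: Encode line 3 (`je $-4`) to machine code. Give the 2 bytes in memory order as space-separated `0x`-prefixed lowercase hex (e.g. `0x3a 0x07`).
3. je fields op=0xc:4|imm=-4:12 → word cffch → cf fc

0xcf 0xfc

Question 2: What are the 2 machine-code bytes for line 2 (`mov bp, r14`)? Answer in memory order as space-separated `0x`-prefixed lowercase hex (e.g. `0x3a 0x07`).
line 2 (mov): pack op=0x4:4|rd=14:4|rs=6:4|pad=0:4 = 0x4e60; big→ 4e 60

0x4e 0x60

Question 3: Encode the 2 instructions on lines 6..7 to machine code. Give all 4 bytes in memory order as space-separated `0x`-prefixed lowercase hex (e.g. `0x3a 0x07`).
L6: cpi op=0x0:4|rd=9:4|imm=91:8 ⇒ 0x095b ⇒ big 09 5b
L7: je op=0xc:4|imm=-12:12 ⇒ 0xcff4 ⇒ big cf f4

0x09 0x5b 0xcf 0xf4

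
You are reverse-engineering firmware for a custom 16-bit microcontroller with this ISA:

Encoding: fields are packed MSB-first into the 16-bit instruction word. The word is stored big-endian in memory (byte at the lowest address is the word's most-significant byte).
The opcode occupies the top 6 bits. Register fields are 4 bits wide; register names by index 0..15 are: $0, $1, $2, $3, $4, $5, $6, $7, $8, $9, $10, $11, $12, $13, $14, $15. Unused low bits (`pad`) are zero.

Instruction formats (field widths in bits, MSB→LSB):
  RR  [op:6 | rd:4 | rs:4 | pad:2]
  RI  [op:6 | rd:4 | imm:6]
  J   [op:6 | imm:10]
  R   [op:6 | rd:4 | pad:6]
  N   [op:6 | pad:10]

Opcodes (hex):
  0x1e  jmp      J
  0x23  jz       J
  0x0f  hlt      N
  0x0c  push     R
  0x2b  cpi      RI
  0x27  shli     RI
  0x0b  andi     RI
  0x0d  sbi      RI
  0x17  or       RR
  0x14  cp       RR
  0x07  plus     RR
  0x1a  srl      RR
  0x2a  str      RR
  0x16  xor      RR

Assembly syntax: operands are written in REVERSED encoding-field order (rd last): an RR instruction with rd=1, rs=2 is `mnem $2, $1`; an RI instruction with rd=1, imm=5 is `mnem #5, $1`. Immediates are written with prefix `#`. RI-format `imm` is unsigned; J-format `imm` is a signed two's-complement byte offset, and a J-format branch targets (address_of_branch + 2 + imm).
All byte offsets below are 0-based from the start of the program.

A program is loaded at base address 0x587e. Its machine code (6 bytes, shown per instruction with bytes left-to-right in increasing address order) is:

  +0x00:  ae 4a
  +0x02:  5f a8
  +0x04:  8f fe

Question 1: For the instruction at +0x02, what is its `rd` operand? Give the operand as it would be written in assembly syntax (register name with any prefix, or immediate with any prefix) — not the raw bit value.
$14

@+02  big-endian(5f a8) = 0x5fa8
  op=0x5fa8>>10=0x17 ⇒ or (RR)
  rd@[9:6]=0xe ⇒ $14
  rs@[5:2]=0xa ⇒ $10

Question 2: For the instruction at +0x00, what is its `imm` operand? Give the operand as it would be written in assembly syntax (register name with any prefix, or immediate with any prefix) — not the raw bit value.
off 0x00: read ae 4a as big → 0xae4a
  op=0xae4a>>10=0x2b ⇒ cpi (RI)
  [9:6] rd=9 = $9
  [5:0] imm=10 = #10

#10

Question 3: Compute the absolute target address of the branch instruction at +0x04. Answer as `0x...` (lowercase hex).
+0x04: 8f fe ⇒ word 0x8ffe (big)
  opcode bits[15:10]=0x23: jz/J
  imm: (w>>0)&0x3ff=0x3fe (s10→-2) → #-2
  target = base 0x587e + off 0x04 + 2 + imm -2 = 0x5882

0x5882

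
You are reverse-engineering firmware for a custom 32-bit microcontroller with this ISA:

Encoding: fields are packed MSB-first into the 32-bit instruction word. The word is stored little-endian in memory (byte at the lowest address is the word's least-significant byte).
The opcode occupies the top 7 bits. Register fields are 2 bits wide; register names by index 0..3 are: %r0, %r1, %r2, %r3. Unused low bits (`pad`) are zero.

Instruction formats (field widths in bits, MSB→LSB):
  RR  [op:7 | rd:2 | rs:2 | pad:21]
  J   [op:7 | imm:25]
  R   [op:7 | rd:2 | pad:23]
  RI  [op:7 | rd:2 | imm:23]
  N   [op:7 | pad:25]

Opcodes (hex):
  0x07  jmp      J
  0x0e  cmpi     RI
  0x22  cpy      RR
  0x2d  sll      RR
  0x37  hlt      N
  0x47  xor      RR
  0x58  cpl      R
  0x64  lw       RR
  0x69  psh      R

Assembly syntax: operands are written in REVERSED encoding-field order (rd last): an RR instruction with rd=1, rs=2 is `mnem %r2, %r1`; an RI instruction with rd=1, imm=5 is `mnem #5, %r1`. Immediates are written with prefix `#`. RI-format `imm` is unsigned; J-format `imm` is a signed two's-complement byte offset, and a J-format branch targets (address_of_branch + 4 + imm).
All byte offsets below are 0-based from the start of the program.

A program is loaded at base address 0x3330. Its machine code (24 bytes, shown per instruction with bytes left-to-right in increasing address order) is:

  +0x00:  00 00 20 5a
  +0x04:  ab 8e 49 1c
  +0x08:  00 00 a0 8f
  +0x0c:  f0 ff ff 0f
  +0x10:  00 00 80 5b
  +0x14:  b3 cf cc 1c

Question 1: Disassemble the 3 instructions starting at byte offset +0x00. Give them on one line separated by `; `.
sll %r1, %r0; cmpi #4820651, %r0; xor %r1, %r3

+0x00: 00 00 20 5a ⇒ word 0x5a200000 (little)
  op=0x5a200000>>25=0x2d ⇒ sll (RR)
  [24:23] rd=0 = %r0
  [22:21] rs=1 = %r1
+0x04: ab 8e 49 1c ⇒ word 0x1c498eab (little)
  op=0x1c498eab>>25=0xe ⇒ cmpi (RI)
  [24:23] rd=0 = %r0
  [22:0] imm=4820651 = #4820651
+0x08: 00 00 a0 8f ⇒ word 0x8fa00000 (little)
  op=0x8fa00000>>25=0x47 ⇒ xor (RR)
  [24:23] rd=3 = %r3
  [22:21] rs=1 = %r1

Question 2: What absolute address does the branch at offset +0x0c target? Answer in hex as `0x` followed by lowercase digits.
0x3330

+0x0c: f0 ff ff 0f ⇒ word 0x0ffffff0 (little)
  op=0x0ffffff0>>25=0x7 ⇒ jmp (J)
  [24:0] imm=33554416 (s25→-16) = #-16
  target = base 0x3330 + off 0x0c + 4 + imm -16 = 0x3330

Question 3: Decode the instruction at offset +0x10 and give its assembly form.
sll %r0, %r3

[10] 00 00 80 5b → 0x5b800000
  opcode bits[31:25]=0x2d: sll/RR
  rd@[24:23]=0x3 ⇒ %r3
  rs@[22:21]=0x0 ⇒ %r0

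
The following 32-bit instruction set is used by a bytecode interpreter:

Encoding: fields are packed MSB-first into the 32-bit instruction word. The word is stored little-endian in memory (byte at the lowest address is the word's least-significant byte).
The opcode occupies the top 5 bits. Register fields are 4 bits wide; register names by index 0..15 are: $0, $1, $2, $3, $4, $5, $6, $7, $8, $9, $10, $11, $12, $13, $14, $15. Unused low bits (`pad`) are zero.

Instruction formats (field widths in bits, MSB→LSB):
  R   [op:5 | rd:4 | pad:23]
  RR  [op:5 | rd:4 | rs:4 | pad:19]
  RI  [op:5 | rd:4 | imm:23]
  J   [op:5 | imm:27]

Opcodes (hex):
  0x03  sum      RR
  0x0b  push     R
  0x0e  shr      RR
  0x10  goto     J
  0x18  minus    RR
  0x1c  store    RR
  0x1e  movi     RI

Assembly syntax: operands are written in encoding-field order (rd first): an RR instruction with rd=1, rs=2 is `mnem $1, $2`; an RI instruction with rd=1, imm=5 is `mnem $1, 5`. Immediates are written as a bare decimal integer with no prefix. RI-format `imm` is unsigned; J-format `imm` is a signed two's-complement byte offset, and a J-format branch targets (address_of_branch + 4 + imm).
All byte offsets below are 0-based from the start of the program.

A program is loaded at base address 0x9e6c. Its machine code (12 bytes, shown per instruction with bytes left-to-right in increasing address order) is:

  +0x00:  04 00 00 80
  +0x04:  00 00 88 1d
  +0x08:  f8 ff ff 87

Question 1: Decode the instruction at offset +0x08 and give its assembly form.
@+08  little-endian(f8 ff ff 87) = 0x87fffff8
  top 5b → 0x10 → goto [J]
  imm@[26:0]=0x7fffff8 (s27→-8) ⇒ -8

goto -8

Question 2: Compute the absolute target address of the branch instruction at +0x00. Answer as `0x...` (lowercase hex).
0x9e74

[00] 04 00 00 80 → 0x80000004
  op=0x80000004>>27=0x10 ⇒ goto (J)
  imm: (w>>0)&0x7ffffff=0x4 → 4
  target = base 0x9e6c + off 0x00 + 4 + imm 4 = 0x9e74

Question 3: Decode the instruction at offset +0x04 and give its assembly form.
[04] 00 00 88 1d → 0x1d880000
  top 5b → 0x3 → sum [RR]
  rd: (w>>23)&0xf=0xb → $11
  rs: (w>>19)&0xf=0x1 → $1

sum $11, $1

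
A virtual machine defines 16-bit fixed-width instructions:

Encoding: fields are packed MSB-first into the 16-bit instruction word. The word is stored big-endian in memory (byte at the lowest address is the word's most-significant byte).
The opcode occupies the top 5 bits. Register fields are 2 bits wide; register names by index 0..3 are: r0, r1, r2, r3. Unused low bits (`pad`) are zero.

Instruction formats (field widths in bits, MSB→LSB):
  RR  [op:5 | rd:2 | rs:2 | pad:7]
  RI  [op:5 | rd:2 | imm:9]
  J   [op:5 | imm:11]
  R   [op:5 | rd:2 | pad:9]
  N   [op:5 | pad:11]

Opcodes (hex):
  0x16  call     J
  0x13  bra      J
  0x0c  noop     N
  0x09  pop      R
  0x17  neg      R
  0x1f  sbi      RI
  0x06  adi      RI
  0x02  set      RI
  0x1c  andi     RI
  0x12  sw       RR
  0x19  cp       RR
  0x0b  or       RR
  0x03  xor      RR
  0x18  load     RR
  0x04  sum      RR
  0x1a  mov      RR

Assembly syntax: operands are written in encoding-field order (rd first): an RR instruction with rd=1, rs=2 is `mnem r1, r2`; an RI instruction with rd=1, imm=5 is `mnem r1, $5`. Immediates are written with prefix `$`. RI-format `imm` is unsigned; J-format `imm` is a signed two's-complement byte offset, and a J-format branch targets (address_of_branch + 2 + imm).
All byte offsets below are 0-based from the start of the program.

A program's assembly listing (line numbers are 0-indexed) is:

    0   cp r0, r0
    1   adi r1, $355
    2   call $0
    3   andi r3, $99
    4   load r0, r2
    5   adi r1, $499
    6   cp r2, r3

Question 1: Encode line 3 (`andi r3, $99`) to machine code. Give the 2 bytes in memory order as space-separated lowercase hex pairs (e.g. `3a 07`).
e6 63

line 3 (andi): pack op=0x1c:5|rd=3:2|imm=99:9 = 0xe663; big→ e6 63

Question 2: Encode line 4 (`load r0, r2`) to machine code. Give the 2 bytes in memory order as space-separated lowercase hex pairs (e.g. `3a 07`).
line 4 (load): pack op=0x18:5|rd=0:2|rs=2:2|pad=0:7 = 0xc100; big→ c1 00

c1 00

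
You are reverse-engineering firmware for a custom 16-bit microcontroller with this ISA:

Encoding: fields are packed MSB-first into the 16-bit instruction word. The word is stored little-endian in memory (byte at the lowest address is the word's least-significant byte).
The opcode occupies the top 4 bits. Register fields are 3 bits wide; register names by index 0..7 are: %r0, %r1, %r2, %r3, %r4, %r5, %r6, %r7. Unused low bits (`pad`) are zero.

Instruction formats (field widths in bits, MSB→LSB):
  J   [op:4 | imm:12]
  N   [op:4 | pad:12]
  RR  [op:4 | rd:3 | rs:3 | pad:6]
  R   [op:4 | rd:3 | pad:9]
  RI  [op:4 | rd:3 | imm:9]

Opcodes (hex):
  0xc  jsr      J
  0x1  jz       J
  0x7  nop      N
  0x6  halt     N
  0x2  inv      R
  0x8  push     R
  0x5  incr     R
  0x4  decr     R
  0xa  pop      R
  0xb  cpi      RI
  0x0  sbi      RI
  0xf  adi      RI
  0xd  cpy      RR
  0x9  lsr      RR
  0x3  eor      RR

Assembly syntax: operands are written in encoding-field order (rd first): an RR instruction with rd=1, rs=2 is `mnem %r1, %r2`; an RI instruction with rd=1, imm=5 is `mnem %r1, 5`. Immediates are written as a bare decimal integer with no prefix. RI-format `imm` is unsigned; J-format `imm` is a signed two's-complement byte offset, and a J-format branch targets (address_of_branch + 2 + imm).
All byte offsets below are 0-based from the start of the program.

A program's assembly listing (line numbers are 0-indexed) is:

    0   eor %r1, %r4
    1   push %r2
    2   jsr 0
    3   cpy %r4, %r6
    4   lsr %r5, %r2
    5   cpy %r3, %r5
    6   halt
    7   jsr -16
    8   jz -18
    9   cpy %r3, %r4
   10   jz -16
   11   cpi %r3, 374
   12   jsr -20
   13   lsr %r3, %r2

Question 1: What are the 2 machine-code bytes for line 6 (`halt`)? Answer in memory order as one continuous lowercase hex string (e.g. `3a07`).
line 6 (halt): pack op=0x6:4|pad=0:12 = 0x6000; little→ 00 60

0060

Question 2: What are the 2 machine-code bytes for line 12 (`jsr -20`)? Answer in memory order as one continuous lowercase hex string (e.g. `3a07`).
eccf

L12: jsr op=0xc:4|imm=-20:12 ⇒ 0xcfec ⇒ little ec cf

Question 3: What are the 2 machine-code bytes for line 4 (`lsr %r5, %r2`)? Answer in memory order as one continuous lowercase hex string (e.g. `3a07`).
L4: lsr op=0x9:4|rd=5:3|rs=2:3|pad=0:6 ⇒ 0x9a80 ⇒ little 80 9a

809a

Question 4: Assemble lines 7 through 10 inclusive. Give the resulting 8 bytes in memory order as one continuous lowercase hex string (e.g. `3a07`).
f0cfee1f00d7f01f

line 7 (jsr): pack op=0xc:4|imm=-16:12 = 0xcff0; little→ f0 cf
line 8 (jz): pack op=0x1:4|imm=-18:12 = 0x1fee; little→ ee 1f
line 9 (cpy): pack op=0xd:4|rd=3:3|rs=4:3|pad=0:6 = 0xd700; little→ 00 d7
line 10 (jz): pack op=0x1:4|imm=-16:12 = 0x1ff0; little→ f0 1f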